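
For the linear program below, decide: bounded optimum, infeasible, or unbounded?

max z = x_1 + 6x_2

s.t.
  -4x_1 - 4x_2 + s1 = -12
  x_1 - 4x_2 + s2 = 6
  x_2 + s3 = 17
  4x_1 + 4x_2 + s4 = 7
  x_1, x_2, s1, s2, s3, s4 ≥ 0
The row 4x_1 + 4x_2 + s4 = 7 with s4 ≥ 0 requires 4x_1 + 4x_2 ≤ 7, while the row -4x_1 - 4x_2 + s1 = -12 with s1 ≥ 0 is equivalent to 4x_1 + 4x_2 ≥ 12. Together they would need 12 ≤ 4x_1 + 4x_2 ≤ 7, which is impossible since 12 > 7. No point satisfies all constraints.

The feasible region is empty; the LP is infeasible.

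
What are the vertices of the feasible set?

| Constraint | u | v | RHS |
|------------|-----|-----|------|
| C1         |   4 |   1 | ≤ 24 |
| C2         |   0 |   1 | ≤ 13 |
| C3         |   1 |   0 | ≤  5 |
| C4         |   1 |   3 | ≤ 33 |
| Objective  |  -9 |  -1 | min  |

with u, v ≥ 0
Each vertex is the intersection of two constraint boundaries that also satisfies all remaining constraints:
  u = 0 and v = 0 → (0, 0)
  u = 5 and v = 0 → (5, 0)
  4u + v = 24 and u = 5 → (5, 4)
  4u + v = 24 and u + 3v = 33 → (3.545, 9.818)
  u + 3v = 33 and u = 0 → (0, 11)

Vertices: (0, 0), (5, 0), (5, 4), (3.545, 9.818), (0, 11)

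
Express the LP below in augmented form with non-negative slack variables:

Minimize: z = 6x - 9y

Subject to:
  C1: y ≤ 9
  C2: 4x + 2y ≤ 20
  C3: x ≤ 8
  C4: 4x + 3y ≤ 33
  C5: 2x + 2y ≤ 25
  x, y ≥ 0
min z = 6x - 9y

s.t.
  y + s1 = 9
  4x + 2y + s2 = 20
  x + s3 = 8
  4x + 3y + s4 = 33
  2x + 2y + s5 = 25
  x, y, s1, s2, s3, s4, s5 ≥ 0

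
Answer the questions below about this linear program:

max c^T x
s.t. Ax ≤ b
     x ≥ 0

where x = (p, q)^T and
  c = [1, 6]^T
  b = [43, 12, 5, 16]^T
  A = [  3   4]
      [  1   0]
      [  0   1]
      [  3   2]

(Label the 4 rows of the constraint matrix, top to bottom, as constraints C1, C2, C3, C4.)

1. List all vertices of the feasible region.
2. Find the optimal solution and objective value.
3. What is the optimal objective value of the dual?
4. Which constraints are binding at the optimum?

1. (0, 0), (5.333, 0), (2, 5), (0, 5)
2. p = 2, q = 5, z = 32
3. 32 (by strong duality, equal to the primal optimum)
4. C3, C4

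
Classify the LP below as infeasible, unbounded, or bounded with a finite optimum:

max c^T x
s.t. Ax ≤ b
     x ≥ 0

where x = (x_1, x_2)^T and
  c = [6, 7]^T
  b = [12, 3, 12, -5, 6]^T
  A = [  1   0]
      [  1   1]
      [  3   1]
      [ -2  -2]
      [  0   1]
The point (0, 3) satisfies every constraint, so the LP is feasible; the constraints give x_1 ≤ 12 and x_2 ≤ 6, which with x_1, x_2 ≥ 0 keep the feasible region inside a bounded box. A feasible, bounded LP attains a finite optimum at a vertex.

Evaluating z = 6x_1 + 7x_2 at each vertex:
  (2.5, 0): z = 15
  (3, 0): z = 18
  (0, 3): z = 21
  (0, 2.5): z = 17.5

Bounded optimum: z* = 21 at (0, 3).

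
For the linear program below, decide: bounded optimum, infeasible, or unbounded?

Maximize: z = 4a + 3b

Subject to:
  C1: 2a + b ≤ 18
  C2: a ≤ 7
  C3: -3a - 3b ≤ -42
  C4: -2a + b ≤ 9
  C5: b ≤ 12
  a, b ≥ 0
The point (3, 12) satisfies every constraint, so the LP is feasible; the constraints give a ≤ 7 and b ≤ 12, which with a, b ≥ 0 keep the feasible region inside a bounded box. A feasible, bounded LP attains a finite optimum at a vertex.

Evaluating z = 4a + 3b at each vertex:
  (4, 10): z = 46
  (3, 12): z = 48
  (2, 12): z = 44

Bounded optimum: z* = 48 at (3, 12).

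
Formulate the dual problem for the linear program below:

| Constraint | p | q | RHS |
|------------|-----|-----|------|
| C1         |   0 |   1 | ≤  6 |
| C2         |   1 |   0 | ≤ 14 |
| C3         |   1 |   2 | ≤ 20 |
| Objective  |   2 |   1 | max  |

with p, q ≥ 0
Minimize: z = 6y1 + 14y2 + 20y3

Subject to:
  C1: -y2 - y3 ≤ -2
  C2: -y1 - 2y3 ≤ -1
  y1, y2, y3 ≥ 0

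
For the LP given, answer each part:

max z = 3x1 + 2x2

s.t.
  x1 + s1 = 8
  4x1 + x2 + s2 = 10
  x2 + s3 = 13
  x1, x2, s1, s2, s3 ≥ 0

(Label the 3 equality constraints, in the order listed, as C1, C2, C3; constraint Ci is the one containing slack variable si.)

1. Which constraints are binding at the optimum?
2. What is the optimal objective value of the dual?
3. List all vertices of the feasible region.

1. C2, x1 ≥ 0
2. 20 (by strong duality, equal to the primal optimum)
3. (0, 0), (2.5, 0), (0, 10)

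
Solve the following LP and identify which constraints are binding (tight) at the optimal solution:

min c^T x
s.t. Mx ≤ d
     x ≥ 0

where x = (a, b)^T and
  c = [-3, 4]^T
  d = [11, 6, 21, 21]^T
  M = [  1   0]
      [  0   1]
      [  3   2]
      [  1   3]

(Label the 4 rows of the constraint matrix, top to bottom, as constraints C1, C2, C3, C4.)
Optimal: a = 7, b = 0
Slack at optimum:
  C1: slack = 4
  C2: slack = 6
  C3: slack = 0 (binding)
  C4: slack = 14
  a ≥ 0: a = 7
  b ≥ 0: b = 0 (binding)
Binding constraints: C3, b ≥ 0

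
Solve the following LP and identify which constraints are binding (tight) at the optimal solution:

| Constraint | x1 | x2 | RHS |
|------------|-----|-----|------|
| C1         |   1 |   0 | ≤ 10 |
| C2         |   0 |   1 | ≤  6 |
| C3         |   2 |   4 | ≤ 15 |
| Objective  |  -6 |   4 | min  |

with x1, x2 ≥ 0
Optimal: x1 = 7.5, x2 = 0
Binding: C3, x2 ≥ 0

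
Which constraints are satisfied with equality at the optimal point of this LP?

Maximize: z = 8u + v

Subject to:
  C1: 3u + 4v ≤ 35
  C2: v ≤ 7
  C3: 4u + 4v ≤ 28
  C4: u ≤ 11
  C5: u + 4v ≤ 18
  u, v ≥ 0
Optimal: u = 7, v = 0
Binding: C3, v ≥ 0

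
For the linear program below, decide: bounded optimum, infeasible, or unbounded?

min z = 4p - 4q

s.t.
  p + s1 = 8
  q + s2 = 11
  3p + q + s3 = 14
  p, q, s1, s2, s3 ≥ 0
The point (0, 11) satisfies every constraint, so the LP is feasible; the constraints give p ≤ 8 and q ≤ 11, which with p, q ≥ 0 keep the feasible region inside a bounded box. A feasible, bounded LP attains a finite optimum at a vertex.

Evaluating z = 4p - 4q at each vertex:
  (0, 0): z = 0
  (4.667, 0): z = 18.67
  (1, 11): z = -40
  (0, 11): z = -44

Feasible with finite optimum z* = -44 at (0, 11).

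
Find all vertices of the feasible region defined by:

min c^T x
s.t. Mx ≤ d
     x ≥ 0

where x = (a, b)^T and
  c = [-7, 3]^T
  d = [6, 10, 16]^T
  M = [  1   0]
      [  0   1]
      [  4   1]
Each vertex is the intersection of two constraint boundaries that also satisfies all remaining constraints:
  a = 0 and b = 0 → (0, 0)
  4a + b = 16 and b = 0 → (4, 0)
  b = 10 and 4a + b = 16 → (1.5, 10)
  b = 10 and a = 0 → (0, 10)

Vertices: (0, 0), (4, 0), (1.5, 10), (0, 10)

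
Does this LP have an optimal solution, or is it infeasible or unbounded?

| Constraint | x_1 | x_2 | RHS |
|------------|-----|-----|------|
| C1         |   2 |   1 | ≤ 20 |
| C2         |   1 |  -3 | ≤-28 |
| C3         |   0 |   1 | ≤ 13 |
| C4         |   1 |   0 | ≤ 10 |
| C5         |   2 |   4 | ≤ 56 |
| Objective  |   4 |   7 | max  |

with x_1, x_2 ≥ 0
The point (4, 12) satisfies every constraint, so the LP is feasible; the constraints give x_1 ≤ 10 and x_2 ≤ 13, which with x_1, x_2 ≥ 0 keep the feasible region inside a bounded box. A feasible, bounded LP attains a finite optimum at a vertex.

Feasible with finite optimum z* = 100 at (4, 12).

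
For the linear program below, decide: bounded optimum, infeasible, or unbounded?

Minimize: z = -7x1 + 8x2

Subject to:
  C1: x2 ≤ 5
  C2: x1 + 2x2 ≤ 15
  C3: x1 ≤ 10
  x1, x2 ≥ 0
The point (10, 0) satisfies every constraint, so the LP is feasible; the constraints give x1 ≤ 10 and x2 ≤ 5, which with x1, x2 ≥ 0 keep the feasible region inside a bounded box. A feasible, bounded LP attains a finite optimum at a vertex.

Bounded optimum: z* = -70 at (10, 0).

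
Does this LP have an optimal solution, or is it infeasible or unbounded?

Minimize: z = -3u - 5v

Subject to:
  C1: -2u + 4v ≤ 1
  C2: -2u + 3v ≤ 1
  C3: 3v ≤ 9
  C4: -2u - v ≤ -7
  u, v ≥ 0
Feasible point: (3, 1) satisfies every constraint, so the LP is feasible.
Direction d = (1, 0): for each constraint row a, a·d ≤ 0 —
  (-2)(1) + (4)(0) = -2 ≤ 0
  (-2)(1) + (3)(0) = -2 ≤ 0
  (0)(1) + (3)(0) = 0 ≤ 0
  (-2)(1) + (-1)(0) = -2 ≤ 0
and d ≥ 0, so (3, 1) + t·d stays feasible for every t ≥ 0. Along this ray z = -3u - 5v changes by -3 per unit t, so z → −∞.

Unbounded: there is a feasible ray along which z → −∞.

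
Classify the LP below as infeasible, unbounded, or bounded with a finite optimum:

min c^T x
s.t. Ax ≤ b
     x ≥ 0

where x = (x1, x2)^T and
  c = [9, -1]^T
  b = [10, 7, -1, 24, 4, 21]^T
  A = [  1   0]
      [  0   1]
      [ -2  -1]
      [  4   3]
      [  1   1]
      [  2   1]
The point (0, 4) satisfies every constraint, so the LP is feasible; the constraints give x1 ≤ 10 and x2 ≤ 7, which with x1, x2 ≥ 0 keep the feasible region inside a bounded box. A feasible, bounded LP attains a finite optimum at a vertex.

Evaluating z = 9x1 - x2 at each vertex:
  (0, 1): z = -1
  (0.5, 0): z = 4.5
  (4, 0): z = 36
  (0, 4): z = -4

Feasible with finite optimum z* = -4 at (0, 4).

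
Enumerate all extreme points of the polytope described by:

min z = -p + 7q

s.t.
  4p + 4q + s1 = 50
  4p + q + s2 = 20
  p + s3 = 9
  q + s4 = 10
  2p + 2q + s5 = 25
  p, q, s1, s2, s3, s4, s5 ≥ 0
Each vertex is the intersection of two constraint boundaries that also satisfies all remaining constraints:
  p = 0 and q = 0 → (0, 0)
  4p + q = 20 and q = 0 → (5, 0)
  4p + 4q = 50 and 4p + q = 20 → (2.5, 10)
  q = 10 and p = 0 → (0, 10)

Vertices: (0, 0), (5, 0), (2.5, 10), (0, 10)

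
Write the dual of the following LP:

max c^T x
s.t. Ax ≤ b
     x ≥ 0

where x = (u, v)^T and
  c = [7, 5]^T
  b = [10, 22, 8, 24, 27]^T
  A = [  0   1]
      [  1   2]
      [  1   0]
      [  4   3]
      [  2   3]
Minimize: z = 10y1 + 22y2 + 8y3 + 24y4 + 27y5

Subject to:
  C1: -y2 - y3 - 4y4 - 2y5 ≤ -7
  C2: -y1 - 2y2 - 3y4 - 3y5 ≤ -5
  y1, y2, y3, y4, y5 ≥ 0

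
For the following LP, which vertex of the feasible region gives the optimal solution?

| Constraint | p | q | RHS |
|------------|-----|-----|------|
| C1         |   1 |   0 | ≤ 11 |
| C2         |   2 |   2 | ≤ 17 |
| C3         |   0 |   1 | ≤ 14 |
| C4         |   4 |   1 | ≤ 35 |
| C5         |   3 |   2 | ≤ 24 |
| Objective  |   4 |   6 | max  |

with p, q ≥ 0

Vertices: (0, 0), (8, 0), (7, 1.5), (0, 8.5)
Evaluating z = 4p + 6q at each vertex:
  (0, 0): z = 0
  (8, 0): z = 32
  (7, 1.5): z = 37
  (0, 8.5): z = 51

The largest value is z = 51, attained at (0, 8.5).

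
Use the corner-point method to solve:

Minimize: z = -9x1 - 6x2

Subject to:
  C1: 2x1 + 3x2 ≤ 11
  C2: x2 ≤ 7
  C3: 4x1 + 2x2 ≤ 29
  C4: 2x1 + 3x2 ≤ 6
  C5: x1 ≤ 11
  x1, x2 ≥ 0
Each vertex is the intersection of two constraint boundaries that also satisfies all remaining constraints:
  x1 = 0 and x2 = 0 → (0, 0)
  2x1 + 3x2 = 6 and x2 = 0 → (3, 0)
  2x1 + 3x2 = 6 and x1 = 0 → (0, 2)

Evaluating z = -9x1 - 6x2 at each vertex:
  (0, 0): z = 0
  (3, 0): z = -27
  (0, 2): z = -12

The minimum is at (3, 0) with z = -27.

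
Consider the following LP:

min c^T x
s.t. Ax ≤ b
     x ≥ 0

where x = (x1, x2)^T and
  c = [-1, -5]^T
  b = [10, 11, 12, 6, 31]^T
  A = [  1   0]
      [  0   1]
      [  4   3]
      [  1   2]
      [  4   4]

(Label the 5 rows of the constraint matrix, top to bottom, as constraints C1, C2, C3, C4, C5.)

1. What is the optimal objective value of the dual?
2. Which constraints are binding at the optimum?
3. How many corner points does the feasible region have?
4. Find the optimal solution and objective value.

1. -15 (by strong duality, equal to the primal optimum)
2. C4, x1 ≥ 0
3. 4
4. x1 = 0, x2 = 3, z = -15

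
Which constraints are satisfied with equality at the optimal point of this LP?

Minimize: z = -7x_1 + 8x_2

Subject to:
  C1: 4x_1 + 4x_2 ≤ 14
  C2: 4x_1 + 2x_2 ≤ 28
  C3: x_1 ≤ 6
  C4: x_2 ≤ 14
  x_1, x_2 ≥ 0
Optimal: x_1 = 3.5, x_2 = 0
Slack at optimum:
  C1: slack = 0 (binding)
  C2: slack = 14
  C3: slack = 2.5
  C4: slack = 14
  x_1 ≥ 0: x_1 = 3.5
  x_2 ≥ 0: x_2 = 0 (binding)
Binding constraints: C1, x_2 ≥ 0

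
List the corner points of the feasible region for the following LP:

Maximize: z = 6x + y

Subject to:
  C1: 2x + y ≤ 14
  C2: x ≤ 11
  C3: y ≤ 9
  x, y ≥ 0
Each vertex is the intersection of two constraint boundaries that also satisfies all remaining constraints:
  x = 0 and y = 0 → (0, 0)
  2x + y = 14 and y = 0 → (7, 0)
  2x + y = 14 and y = 9 → (2.5, 9)
  y = 9 and x = 0 → (0, 9)

Vertices: (0, 0), (7, 0), (2.5, 9), (0, 9)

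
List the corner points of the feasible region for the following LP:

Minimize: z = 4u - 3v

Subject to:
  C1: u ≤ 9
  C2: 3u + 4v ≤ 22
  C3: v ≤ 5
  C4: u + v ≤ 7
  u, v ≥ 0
Each vertex is the intersection of two constraint boundaries that also satisfies all remaining constraints:
  u = 0 and v = 0 → (0, 0)
  u + v = 7 and v = 0 → (7, 0)
  3u + 4v = 22 and u + v = 7 → (6, 1)
  3u + 4v = 22 and v = 5 → (0.6667, 5)
  v = 5 and u = 0 → (0, 5)

Vertices: (0, 0), (7, 0), (6, 1), (0.6667, 5), (0, 5)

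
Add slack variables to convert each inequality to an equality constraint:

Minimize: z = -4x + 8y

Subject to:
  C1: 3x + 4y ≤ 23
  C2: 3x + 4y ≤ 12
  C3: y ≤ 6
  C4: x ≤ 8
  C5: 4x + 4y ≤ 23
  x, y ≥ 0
min z = -4x + 8y

s.t.
  3x + 4y + s1 = 23
  3x + 4y + s2 = 12
  y + s3 = 6
  x + s4 = 8
  4x + 4y + s5 = 23
  x, y, s1, s2, s3, s4, s5 ≥ 0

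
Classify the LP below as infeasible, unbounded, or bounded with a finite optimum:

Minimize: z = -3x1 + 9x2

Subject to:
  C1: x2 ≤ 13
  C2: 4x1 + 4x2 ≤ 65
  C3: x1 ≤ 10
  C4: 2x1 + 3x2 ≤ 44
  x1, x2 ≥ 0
The point (10, 0) satisfies every constraint, so the LP is feasible; the constraints give x1 ≤ 10 and x2 ≤ 13, which with x1, x2 ≥ 0 keep the feasible region inside a bounded box. A feasible, bounded LP attains a finite optimum at a vertex.

Evaluating z = -3x1 + 9x2 at each vertex:
  (0, 0): z = 0
  (10, 0): z = -30
  (10, 6.25): z = 26.25
  (4.75, 11.5): z = 89.25
  (2.5, 13): z = 109.5
  (0, 13): z = 117

Bounded optimum: z* = -30 at (10, 0).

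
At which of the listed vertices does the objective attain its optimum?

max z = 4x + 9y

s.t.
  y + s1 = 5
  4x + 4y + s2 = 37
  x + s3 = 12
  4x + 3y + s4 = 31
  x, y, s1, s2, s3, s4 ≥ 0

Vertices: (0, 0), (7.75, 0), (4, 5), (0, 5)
Evaluating z = 4x + 9y at each vertex:
  (0, 0): z = 0
  (7.75, 0): z = 31
  (4, 5): z = 61
  (0, 5): z = 45

The largest value is z = 61, attained at (4, 5).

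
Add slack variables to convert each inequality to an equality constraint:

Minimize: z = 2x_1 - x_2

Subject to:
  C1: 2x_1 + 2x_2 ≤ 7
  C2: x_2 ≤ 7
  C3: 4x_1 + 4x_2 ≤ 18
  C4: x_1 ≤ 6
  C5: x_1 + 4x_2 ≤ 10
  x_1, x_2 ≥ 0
min z = 2x_1 - x_2

s.t.
  2x_1 + 2x_2 + s1 = 7
  x_2 + s2 = 7
  4x_1 + 4x_2 + s3 = 18
  x_1 + s4 = 6
  x_1 + 4x_2 + s5 = 10
  x_1, x_2, s1, s2, s3, s4, s5 ≥ 0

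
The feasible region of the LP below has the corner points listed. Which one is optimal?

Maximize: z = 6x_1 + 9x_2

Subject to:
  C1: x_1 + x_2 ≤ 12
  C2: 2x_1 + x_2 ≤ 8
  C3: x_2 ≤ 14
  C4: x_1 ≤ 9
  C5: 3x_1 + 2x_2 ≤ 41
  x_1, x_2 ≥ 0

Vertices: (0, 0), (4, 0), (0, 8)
(0, 8) with z = 72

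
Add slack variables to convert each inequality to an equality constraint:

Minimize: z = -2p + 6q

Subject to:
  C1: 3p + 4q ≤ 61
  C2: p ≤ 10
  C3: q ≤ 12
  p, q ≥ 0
min z = -2p + 6q

s.t.
  3p + 4q + s1 = 61
  p + s2 = 10
  q + s3 = 12
  p, q, s1, s2, s3 ≥ 0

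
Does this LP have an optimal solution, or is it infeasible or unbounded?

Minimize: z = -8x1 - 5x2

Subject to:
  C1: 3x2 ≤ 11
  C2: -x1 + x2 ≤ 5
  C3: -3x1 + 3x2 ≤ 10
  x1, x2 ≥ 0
Feasible point: (0, 0) satisfies every constraint, so the LP is feasible.
Direction d = (1, 0): for each constraint row a, a·d ≤ 0 —
  (0)(1) + (3)(0) = 0 ≤ 0
  (-1)(1) + (1)(0) = -1 ≤ 0
  (-3)(1) + (3)(0) = -3 ≤ 0
and d ≥ 0, so (0, 0) + t·d stays feasible for every t ≥ 0. Along this ray z = -8x1 - 5x2 changes by -8 per unit t, so z → −∞.

The LP is unbounded; z can be made arbitrarily small.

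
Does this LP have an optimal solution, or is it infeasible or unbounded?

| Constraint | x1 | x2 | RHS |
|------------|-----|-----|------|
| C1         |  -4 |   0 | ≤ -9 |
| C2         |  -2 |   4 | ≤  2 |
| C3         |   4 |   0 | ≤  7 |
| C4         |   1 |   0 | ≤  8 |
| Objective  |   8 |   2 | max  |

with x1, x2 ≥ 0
C3 requires 4x1 ≤ 7, while C1 (-4x1 ≤ -9) is equivalent to 4x1 ≥ 9. Together they would need 9 ≤ 4x1 ≤ 7, which is impossible since 9 > 7. No point satisfies all constraints.

Infeasible: no point satisfies all constraints simultaneously.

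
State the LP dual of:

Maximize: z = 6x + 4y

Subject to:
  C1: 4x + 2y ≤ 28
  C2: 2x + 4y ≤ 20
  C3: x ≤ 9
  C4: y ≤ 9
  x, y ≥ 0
Minimize: z = 28y1 + 20y2 + 9y3 + 9y4

Subject to:
  C1: -4y1 - 2y2 - y3 ≤ -6
  C2: -2y1 - 4y2 - y4 ≤ -4
  y1, y2, y3, y4 ≥ 0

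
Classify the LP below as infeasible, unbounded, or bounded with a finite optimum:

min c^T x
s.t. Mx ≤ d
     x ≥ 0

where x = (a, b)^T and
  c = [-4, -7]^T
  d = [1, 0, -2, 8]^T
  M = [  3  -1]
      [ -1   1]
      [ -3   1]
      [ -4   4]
One constraint requires 3a - b ≤ 1, while the constraint -3a + b ≤ -2 is equivalent to 3a - b ≥ 2. Together they would need 2 ≤ 3a - b ≤ 1, which is impossible since 2 > 1. No point satisfies all constraints.

Infeasible — the constraint set is empty.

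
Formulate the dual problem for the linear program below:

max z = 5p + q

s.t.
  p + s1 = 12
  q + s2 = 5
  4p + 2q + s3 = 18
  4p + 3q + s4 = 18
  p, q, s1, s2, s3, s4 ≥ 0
Minimize: z = 12y1 + 5y2 + 18y3 + 18y4

Subject to:
  C1: -y1 - 4y3 - 4y4 ≤ -5
  C2: -y2 - 2y3 - 3y4 ≤ -1
  y1, y2, y3, y4 ≥ 0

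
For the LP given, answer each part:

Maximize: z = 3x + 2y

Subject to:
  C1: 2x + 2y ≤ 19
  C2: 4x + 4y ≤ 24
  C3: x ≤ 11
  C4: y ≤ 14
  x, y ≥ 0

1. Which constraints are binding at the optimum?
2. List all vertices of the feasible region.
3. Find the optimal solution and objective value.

1. C2, y ≥ 0
2. (0, 0), (6, 0), (0, 6)
3. x = 6, y = 0, z = 18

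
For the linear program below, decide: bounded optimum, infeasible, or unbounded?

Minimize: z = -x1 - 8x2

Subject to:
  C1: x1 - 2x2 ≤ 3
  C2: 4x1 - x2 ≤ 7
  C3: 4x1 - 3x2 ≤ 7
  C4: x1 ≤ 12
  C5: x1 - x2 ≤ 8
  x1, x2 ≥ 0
Feasible point: (0, 0) satisfies every constraint, so the LP is feasible.
Direction d = (0, 1): for each constraint row a, a·d ≤ 0 —
  (1)(0) + (-2)(1) = -2 ≤ 0
  (4)(0) + (-1)(1) = -1 ≤ 0
  (4)(0) + (-3)(1) = -3 ≤ 0
  (1)(0) + (0)(1) = 0 ≤ 0
  (1)(0) + (-1)(1) = -1 ≤ 0
and d ≥ 0, so (0, 0) + t·d stays feasible for every t ≥ 0. Along this ray z = -x1 - 8x2 changes by -8 per unit t, so z → −∞.

Unbounded — the objective can decrease without bound over the feasible region.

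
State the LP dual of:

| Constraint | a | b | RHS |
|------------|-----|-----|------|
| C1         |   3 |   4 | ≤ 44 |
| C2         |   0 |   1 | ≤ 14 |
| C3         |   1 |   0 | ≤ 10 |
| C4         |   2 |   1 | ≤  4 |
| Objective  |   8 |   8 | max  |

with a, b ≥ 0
Minimize: z = 44y1 + 14y2 + 10y3 + 4y4

Subject to:
  C1: -3y1 - y3 - 2y4 ≤ -8
  C2: -4y1 - y2 - y4 ≤ -8
  y1, y2, y3, y4 ≥ 0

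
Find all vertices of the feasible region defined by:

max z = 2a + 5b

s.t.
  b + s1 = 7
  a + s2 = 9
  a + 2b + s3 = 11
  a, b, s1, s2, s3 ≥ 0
Each vertex is the intersection of two constraint boundaries that also satisfies all remaining constraints:
  a = 0 and b = 0 → (0, 0)
  a = 9 and b = 0 → (9, 0)
  a = 9 and a + 2b = 11 → (9, 1)
  a + 2b = 11 and a = 0 → (0, 5.5)

Vertices: (0, 0), (9, 0), (9, 1), (0, 5.5)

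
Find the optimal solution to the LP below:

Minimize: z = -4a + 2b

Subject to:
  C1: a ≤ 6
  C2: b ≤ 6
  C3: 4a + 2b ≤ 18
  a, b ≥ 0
Each vertex is the intersection of two constraint boundaries that also satisfies all remaining constraints:
  a = 0 and b = 0 → (0, 0)
  4a + 2b = 18 and b = 0 → (4.5, 0)
  b = 6 and 4a + 2b = 18 → (1.5, 6)
  b = 6 and a = 0 → (0, 6)

Evaluating z = -4a + 2b at each vertex:
  (0, 0): z = 0
  (4.5, 0): z = -18
  (1.5, 6): z = 6
  (0, 6): z = 12

The minimum is at (4.5, 0) with z = -18.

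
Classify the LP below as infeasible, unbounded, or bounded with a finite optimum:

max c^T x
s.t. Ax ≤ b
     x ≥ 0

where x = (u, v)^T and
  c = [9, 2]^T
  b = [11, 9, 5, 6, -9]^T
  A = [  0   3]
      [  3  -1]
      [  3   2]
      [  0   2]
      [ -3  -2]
One constraint requires 3u + 2v ≤ 5, while the constraint -3u - 2v ≤ -9 is equivalent to 3u + 2v ≥ 9. Together they would need 9 ≤ 3u + 2v ≤ 5, which is impossible since 9 > 5. No point satisfies all constraints.

Infeasible: no point satisfies all constraints simultaneously.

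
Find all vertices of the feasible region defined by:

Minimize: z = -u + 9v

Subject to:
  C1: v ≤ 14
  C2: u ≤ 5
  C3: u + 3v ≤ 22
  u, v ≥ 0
Each vertex is the intersection of two constraint boundaries that also satisfies all remaining constraints:
  u = 0 and v = 0 → (0, 0)
  u = 5 and v = 0 → (5, 0)
  u = 5 and u + 3v = 22 → (5, 5.667)
  u + 3v = 22 and u = 0 → (0, 7.333)

Vertices: (0, 0), (5, 0), (5, 5.667), (0, 7.333)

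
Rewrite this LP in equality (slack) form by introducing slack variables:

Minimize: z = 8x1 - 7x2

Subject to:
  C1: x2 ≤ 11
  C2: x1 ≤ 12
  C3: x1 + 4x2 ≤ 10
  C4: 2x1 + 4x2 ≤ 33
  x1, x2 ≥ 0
min z = 8x1 - 7x2

s.t.
  x2 + s1 = 11
  x1 + s2 = 12
  x1 + 4x2 + s3 = 10
  2x1 + 4x2 + s4 = 33
  x1, x2, s1, s2, s3, s4 ≥ 0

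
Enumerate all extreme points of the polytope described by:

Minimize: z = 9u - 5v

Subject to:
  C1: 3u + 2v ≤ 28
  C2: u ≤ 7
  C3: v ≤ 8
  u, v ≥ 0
Each vertex is the intersection of two constraint boundaries that also satisfies all remaining constraints:
  u = 0 and v = 0 → (0, 0)
  u = 7 and v = 0 → (7, 0)
  3u + 2v = 28 and u = 7 → (7, 3.5)
  3u + 2v = 28 and v = 8 → (4, 8)
  v = 8 and u = 0 → (0, 8)

Vertices: (0, 0), (7, 0), (7, 3.5), (4, 8), (0, 8)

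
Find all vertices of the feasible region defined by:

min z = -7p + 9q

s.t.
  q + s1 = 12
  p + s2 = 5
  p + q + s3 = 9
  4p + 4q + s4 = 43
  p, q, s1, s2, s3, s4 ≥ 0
Each vertex is the intersection of two constraint boundaries that also satisfies all remaining constraints:
  p = 0 and q = 0 → (0, 0)
  p = 5 and q = 0 → (5, 0)
  p = 5 and p + q = 9 → (5, 4)
  p + q = 9 and p = 0 → (0, 9)

Vertices: (0, 0), (5, 0), (5, 4), (0, 9)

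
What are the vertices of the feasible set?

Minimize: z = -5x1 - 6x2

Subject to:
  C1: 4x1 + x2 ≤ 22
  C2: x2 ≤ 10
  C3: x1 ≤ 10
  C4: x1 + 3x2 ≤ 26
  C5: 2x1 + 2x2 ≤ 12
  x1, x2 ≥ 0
Each vertex is the intersection of two constraint boundaries that also satisfies all remaining constraints:
  x1 = 0 and x2 = 0 → (0, 0)
  4x1 + x2 = 22 and x2 = 0 → (5.5, 0)
  4x1 + x2 = 22 and 2x1 + 2x2 = 12 → (5.333, 0.6667)
  2x1 + 2x2 = 12 and x1 = 0 → (0, 6)

Vertices: (0, 0), (5.5, 0), (5.333, 0.6667), (0, 6)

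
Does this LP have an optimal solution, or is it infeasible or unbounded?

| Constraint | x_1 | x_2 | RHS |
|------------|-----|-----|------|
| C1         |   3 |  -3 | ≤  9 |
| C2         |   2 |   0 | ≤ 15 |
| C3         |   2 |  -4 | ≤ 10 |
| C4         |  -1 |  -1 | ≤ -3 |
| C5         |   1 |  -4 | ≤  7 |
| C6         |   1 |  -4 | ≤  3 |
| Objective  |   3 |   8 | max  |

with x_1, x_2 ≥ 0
Feasible point: (0, 3) satisfies every constraint, so the LP is feasible.
Direction d = (0, 1): for each constraint row a, a·d ≤ 0 —
  (3)(0) + (-3)(1) = -3 ≤ 0
  (2)(0) + (0)(1) = 0 ≤ 0
  (2)(0) + (-4)(1) = -4 ≤ 0
  (-1)(0) + (-1)(1) = -1 ≤ 0
  (1)(0) + (-4)(1) = -4 ≤ 0
  (1)(0) + (-4)(1) = -4 ≤ 0
and d ≥ 0, so (0, 3) + t·d stays feasible for every t ≥ 0. Along this ray z = 3x_1 + 8x_2 changes by 8 per unit t, so z → +∞.

Unbounded — the objective can increase without bound over the feasible region.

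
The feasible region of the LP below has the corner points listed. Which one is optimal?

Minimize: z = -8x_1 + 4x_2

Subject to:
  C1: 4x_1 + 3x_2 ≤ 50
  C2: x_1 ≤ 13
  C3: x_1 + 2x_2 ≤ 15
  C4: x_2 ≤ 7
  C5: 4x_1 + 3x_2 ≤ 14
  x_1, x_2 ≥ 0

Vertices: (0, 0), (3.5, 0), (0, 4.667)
Evaluating z = -8x_1 + 4x_2 at each vertex:
  (0, 0): z = 0
  (3.5, 0): z = -28
  (0, 4.667): z = 18.67

The smallest value is z = -28, attained at (3.5, 0).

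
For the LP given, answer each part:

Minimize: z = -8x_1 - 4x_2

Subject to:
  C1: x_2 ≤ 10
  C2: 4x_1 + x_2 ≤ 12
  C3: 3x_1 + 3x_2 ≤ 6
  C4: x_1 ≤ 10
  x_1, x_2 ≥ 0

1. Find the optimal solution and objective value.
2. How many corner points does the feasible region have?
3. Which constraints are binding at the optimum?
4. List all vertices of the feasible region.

1. x_1 = 2, x_2 = 0, z = -16
2. 3
3. C3, x_2 ≥ 0
4. (0, 0), (2, 0), (0, 2)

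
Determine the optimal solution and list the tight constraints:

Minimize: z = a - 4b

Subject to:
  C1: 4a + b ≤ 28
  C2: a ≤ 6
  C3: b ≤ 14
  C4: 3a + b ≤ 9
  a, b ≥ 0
Optimal: a = 0, b = 9
Slack at optimum:
  C1: slack = 19
  C2: slack = 6
  C3: slack = 5
  C4: slack = 0 (binding)
  a ≥ 0: a = 0 (binding)
  b ≥ 0: b = 9
Binding constraints: C4, a ≥ 0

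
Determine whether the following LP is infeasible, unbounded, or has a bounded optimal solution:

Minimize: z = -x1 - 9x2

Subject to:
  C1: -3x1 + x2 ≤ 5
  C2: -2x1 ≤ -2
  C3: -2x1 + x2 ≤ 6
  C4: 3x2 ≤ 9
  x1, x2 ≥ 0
Feasible point: (1, 0) satisfies every constraint, so the LP is feasible.
Direction d = (1, 0): for each constraint row a, a·d ≤ 0 —
  (-3)(1) + (1)(0) = -3 ≤ 0
  (-2)(1) + (0)(0) = -2 ≤ 0
  (-2)(1) + (1)(0) = -2 ≤ 0
  (0)(1) + (3)(0) = 0 ≤ 0
and d ≥ 0, so (1, 0) + t·d stays feasible for every t ≥ 0. Along this ray z = -x1 - 9x2 changes by -1 per unit t, so z → −∞.

The LP is unbounded; z can be made arbitrarily small.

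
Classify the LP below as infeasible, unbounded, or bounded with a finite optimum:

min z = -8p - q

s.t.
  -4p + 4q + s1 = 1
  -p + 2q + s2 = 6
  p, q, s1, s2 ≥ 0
Feasible point: (0, 0) satisfies every constraint, so the LP is feasible.
Direction d = (1, 0): for each constraint row a, a·d ≤ 0 —
  (-4)(1) + (4)(0) = -4 ≤ 0
  (-1)(1) + (2)(0) = -1 ≤ 0
and d ≥ 0, so (0, 0) + t·d stays feasible for every t ≥ 0. Along this ray z = -8p - q changes by -8 per unit t, so z → −∞.

Unbounded — the objective can decrease without bound over the feasible region.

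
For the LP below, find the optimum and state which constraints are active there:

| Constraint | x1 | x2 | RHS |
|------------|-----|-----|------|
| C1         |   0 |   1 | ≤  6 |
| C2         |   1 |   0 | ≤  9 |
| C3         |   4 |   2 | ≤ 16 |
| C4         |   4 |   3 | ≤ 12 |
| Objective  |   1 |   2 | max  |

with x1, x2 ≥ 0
Optimal: x1 = 0, x2 = 4
Binding: C4, x1 ≥ 0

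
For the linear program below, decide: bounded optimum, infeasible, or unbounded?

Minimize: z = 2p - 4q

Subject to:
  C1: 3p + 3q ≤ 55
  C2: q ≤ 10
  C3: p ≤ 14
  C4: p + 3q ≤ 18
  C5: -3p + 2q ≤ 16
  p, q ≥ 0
The point (0, 6) satisfies every constraint, so the LP is feasible; the constraints give p ≤ 14 and q ≤ 10, which with p, q ≥ 0 keep the feasible region inside a bounded box. A feasible, bounded LP attains a finite optimum at a vertex.

Feasible with finite optimum z* = -24 at (0, 6).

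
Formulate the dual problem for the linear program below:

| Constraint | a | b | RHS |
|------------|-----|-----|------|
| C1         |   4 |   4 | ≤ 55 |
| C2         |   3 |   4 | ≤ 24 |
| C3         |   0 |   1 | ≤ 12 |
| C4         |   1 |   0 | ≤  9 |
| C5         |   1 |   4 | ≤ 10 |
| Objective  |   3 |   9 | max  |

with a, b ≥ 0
Minimize: z = 55y1 + 24y2 + 12y3 + 9y4 + 10y5

Subject to:
  C1: -4y1 - 3y2 - y4 - y5 ≤ -3
  C2: -4y1 - 4y2 - y3 - 4y5 ≤ -9
  y1, y2, y3, y4, y5 ≥ 0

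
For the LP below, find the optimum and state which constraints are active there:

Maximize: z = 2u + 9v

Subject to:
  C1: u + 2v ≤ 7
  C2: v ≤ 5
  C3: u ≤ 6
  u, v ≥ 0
Optimal: u = 0, v = 3.5
Slack at optimum:
  C1: slack = 0 (binding)
  C2: slack = 1.5
  C3: slack = 6
  u ≥ 0: u = 0 (binding)
  v ≥ 0: v = 3.5
Binding constraints: C1, u ≥ 0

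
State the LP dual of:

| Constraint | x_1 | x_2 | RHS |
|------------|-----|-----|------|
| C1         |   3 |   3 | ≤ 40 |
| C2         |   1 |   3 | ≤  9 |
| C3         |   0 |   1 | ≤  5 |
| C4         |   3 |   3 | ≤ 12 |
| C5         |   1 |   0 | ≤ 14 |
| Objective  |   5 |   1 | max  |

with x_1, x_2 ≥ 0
Minimize: z = 40y1 + 9y2 + 5y3 + 12y4 + 14y5

Subject to:
  C1: -3y1 - y2 - 3y4 - y5 ≤ -5
  C2: -3y1 - 3y2 - y3 - 3y4 ≤ -1
  y1, y2, y3, y4, y5 ≥ 0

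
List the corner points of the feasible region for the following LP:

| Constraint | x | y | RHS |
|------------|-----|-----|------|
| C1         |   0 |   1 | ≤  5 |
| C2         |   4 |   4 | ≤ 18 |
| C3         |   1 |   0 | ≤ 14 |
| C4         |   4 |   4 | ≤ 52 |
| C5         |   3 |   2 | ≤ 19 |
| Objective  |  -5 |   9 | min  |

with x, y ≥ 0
Each vertex is the intersection of two constraint boundaries that also satisfies all remaining constraints:
  x = 0 and y = 0 → (0, 0)
  4x + 4y = 18 and y = 0 → (4.5, 0)
  4x + 4y = 18 and x = 0 → (0, 4.5)

Vertices: (0, 0), (4.5, 0), (0, 4.5)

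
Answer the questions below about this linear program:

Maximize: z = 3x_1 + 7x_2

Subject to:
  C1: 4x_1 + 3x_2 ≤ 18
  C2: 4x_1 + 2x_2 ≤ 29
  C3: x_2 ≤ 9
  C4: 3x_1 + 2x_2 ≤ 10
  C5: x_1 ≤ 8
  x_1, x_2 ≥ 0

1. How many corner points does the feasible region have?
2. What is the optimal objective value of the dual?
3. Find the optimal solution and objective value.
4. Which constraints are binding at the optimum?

1. 3
2. 35 (by strong duality, equal to the primal optimum)
3. x_1 = 0, x_2 = 5, z = 35
4. C4, x_1 ≥ 0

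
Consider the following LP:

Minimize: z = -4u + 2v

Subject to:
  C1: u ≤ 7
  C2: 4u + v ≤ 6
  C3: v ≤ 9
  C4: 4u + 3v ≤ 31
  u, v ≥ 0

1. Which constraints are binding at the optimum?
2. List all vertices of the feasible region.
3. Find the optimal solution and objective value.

1. C2, v ≥ 0
2. (0, 0), (1.5, 0), (0, 6)
3. u = 1.5, v = 0, z = -6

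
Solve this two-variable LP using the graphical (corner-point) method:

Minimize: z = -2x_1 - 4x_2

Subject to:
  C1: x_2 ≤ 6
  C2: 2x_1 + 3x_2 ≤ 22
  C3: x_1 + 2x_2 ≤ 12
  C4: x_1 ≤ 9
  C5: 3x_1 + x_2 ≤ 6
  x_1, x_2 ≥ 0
Each vertex is the intersection of two constraint boundaries that also satisfies all remaining constraints:
  x_1 = 0 and x_2 = 0 → (0, 0)
  3x_1 + x_2 = 6 and x_2 = 0 → (2, 0)
  x_2 = 6 and x_1 + 2x_2 = 12 → (0, 6)

Evaluating z = -2x_1 - 4x_2 at each vertex:
  (0, 0): z = 0
  (2, 0): z = -4
  (0, 6): z = -24

The minimum is at (0, 6) with z = -24.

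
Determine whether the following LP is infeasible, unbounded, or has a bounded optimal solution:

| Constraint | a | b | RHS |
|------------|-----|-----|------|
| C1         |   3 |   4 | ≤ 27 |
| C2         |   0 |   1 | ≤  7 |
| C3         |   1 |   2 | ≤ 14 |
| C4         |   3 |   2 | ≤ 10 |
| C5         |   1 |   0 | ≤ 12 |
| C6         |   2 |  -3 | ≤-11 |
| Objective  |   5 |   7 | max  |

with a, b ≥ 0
The point (0, 5) satisfies every constraint, so the LP is feasible; the constraints give a ≤ 12 and b ≤ 7, which with a, b ≥ 0 keep the feasible region inside a bounded box. A feasible, bounded LP attains a finite optimum at a vertex.

Evaluating z = 5a + 7b at each vertex:
  (0, 3.667): z = 25.67
  (0.6154, 4.077): z = 31.62
  (0, 5): z = 35

The LP has an optimal solution: (0, 5) with z = 35.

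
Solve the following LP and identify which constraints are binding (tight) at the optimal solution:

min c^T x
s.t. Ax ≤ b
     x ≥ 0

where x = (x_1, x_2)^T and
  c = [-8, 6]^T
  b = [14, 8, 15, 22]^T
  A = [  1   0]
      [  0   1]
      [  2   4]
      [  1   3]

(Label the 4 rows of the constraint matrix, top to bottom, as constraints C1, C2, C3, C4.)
Optimal: x_1 = 7.5, x_2 = 0
Slack at optimum:
  C1: slack = 6.5
  C2: slack = 8
  C3: slack = 0 (binding)
  C4: slack = 14.5
  x_1 ≥ 0: x_1 = 7.5
  x_2 ≥ 0: x_2 = 0 (binding)
Binding constraints: C3, x_2 ≥ 0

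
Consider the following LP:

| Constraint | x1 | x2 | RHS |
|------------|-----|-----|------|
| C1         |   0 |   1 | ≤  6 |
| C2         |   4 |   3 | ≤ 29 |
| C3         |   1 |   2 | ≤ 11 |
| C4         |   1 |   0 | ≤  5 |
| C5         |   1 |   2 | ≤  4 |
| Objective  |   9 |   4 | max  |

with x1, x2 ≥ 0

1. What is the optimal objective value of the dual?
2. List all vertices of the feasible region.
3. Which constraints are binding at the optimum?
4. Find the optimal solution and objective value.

1. 36 (by strong duality, equal to the primal optimum)
2. (0, 0), (4, 0), (0, 2)
3. C5, x2 ≥ 0
4. x1 = 4, x2 = 0, z = 36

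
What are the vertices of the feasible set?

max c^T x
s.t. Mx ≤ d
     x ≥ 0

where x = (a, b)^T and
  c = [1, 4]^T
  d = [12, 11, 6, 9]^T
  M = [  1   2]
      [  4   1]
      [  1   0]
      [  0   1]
Each vertex is the intersection of two constraint boundaries that also satisfies all remaining constraints:
  a = 0 and b = 0 → (0, 0)
  4a + b = 11 and b = 0 → (2.75, 0)
  a + 2b = 12 and 4a + b = 11 → (1.429, 5.286)
  a + 2b = 12 and a = 0 → (0, 6)

Vertices: (0, 0), (2.75, 0), (1.429, 5.286), (0, 6)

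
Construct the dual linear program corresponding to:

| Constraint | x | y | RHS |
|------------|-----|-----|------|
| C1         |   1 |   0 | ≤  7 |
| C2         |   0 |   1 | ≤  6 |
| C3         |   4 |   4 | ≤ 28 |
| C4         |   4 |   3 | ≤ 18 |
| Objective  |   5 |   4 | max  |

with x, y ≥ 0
Minimize: z = 7y1 + 6y2 + 28y3 + 18y4

Subject to:
  C1: -y1 - 4y3 - 4y4 ≤ -5
  C2: -y2 - 4y3 - 3y4 ≤ -4
  y1, y2, y3, y4 ≥ 0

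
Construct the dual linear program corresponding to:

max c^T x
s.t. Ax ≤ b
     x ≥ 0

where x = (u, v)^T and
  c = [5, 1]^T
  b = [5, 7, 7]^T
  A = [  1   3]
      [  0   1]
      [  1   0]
Minimize: z = 5y1 + 7y2 + 7y3

Subject to:
  C1: -y1 - y3 ≤ -5
  C2: -3y1 - y2 ≤ -1
  y1, y2, y3 ≥ 0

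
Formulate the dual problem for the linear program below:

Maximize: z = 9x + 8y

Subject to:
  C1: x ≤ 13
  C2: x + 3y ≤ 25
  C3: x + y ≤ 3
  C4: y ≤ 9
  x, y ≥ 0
Minimize: z = 13y1 + 25y2 + 3y3 + 9y4

Subject to:
  C1: -y1 - y2 - y3 ≤ -9
  C2: -3y2 - y3 - y4 ≤ -8
  y1, y2, y3, y4 ≥ 0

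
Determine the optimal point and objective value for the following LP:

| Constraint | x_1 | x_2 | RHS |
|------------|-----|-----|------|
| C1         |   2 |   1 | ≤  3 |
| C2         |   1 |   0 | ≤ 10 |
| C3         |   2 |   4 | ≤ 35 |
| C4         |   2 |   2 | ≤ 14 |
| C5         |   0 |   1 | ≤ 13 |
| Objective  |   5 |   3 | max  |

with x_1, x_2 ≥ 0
Each vertex is the intersection of two constraint boundaries that also satisfies all remaining constraints:
  x_1 = 0 and x_2 = 0 → (0, 0)
  2x_1 + x_2 = 3 and x_2 = 0 → (1.5, 0)
  2x_1 + x_2 = 3 and x_1 = 0 → (0, 3)

Evaluating z = 5x_1 + 3x_2 at each vertex:
  (0, 0): z = 0
  (1.5, 0): z = 7.5
  (0, 3): z = 9

The maximum is at (0, 3) with z = 9.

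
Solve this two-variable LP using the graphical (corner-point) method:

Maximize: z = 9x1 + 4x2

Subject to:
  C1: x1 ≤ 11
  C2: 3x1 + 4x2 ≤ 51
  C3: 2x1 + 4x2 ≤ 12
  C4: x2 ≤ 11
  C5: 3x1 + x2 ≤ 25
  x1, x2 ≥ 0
Each vertex is the intersection of two constraint boundaries that also satisfies all remaining constraints:
  x1 = 0 and x2 = 0 → (0, 0)
  2x1 + 4x2 = 12 and x2 = 0 → (6, 0)
  2x1 + 4x2 = 12 and x1 = 0 → (0, 3)

Evaluating z = 9x1 + 4x2 at each vertex:
  (0, 0): z = 0
  (6, 0): z = 54
  (0, 3): z = 12

The maximum is at (6, 0) with z = 54.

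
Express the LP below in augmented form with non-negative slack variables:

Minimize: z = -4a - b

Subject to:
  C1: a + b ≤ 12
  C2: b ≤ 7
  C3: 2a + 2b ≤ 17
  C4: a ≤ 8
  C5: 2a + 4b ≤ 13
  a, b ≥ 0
min z = -4a - b

s.t.
  a + b + s1 = 12
  b + s2 = 7
  2a + 2b + s3 = 17
  a + s4 = 8
  2a + 4b + s5 = 13
  a, b, s1, s2, s3, s4, s5 ≥ 0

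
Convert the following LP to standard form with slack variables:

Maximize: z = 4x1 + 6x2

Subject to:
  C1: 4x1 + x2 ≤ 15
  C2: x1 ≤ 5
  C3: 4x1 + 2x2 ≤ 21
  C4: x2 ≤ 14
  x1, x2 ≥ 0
max z = 4x1 + 6x2

s.t.
  4x1 + x2 + s1 = 15
  x1 + s2 = 5
  4x1 + 2x2 + s3 = 21
  x2 + s4 = 14
  x1, x2, s1, s2, s3, s4 ≥ 0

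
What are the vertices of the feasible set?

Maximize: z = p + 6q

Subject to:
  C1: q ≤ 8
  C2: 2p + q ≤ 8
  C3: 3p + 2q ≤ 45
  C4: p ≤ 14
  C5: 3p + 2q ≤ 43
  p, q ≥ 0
Each vertex is the intersection of two constraint boundaries that also satisfies all remaining constraints:
  p = 0 and q = 0 → (0, 0)
  2p + q = 8 and q = 0 → (4, 0)
  q = 8 and 2p + q = 8 → (0, 8)

Vertices: (0, 0), (4, 0), (0, 8)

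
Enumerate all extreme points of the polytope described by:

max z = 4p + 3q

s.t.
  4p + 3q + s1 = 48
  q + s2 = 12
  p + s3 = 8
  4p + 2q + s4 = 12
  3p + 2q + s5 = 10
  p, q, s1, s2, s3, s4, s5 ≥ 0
Each vertex is the intersection of two constraint boundaries that also satisfies all remaining constraints:
  p = 0 and q = 0 → (0, 0)
  4p + 2q = 12 and q = 0 → (3, 0)
  4p + 2q = 12 and 3p + 2q = 10 → (2, 2)
  3p + 2q = 10 and p = 0 → (0, 5)

Vertices: (0, 0), (3, 0), (2, 2), (0, 5)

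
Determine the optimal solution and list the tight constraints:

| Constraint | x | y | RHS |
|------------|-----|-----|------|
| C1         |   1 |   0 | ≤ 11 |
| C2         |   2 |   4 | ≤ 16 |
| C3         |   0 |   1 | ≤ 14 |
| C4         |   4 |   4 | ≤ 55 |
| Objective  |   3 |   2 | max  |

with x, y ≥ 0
Optimal: x = 8, y = 0
Slack at optimum:
  C1: slack = 3
  C2: slack = 0 (binding)
  C3: slack = 14
  C4: slack = 23
  x ≥ 0: x = 8
  y ≥ 0: y = 0 (binding)
Binding constraints: C2, y ≥ 0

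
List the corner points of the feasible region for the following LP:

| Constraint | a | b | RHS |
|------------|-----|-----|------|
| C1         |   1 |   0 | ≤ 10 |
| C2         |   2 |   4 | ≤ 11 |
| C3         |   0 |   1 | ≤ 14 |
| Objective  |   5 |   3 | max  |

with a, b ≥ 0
Each vertex is the intersection of two constraint boundaries that also satisfies all remaining constraints:
  a = 0 and b = 0 → (0, 0)
  2a + 4b = 11 and b = 0 → (5.5, 0)
  2a + 4b = 11 and a = 0 → (0, 2.75)

Vertices: (0, 0), (5.5, 0), (0, 2.75)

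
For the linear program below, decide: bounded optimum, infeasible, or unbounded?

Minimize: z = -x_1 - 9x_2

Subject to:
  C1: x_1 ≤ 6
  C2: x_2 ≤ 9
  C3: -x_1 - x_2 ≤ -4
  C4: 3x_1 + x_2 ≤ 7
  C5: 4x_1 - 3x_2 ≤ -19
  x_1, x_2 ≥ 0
The point (0, 7) satisfies every constraint, so the LP is feasible; the constraints give x_1 ≤ 6 and x_2 ≤ 9, which with x_1, x_2 ≥ 0 keep the feasible region inside a bounded box. A feasible, bounded LP attains a finite optimum at a vertex.

Evaluating z = -x_1 - 9x_2 at each vertex:
  (0, 6.333): z = -57
  (0.1538, 6.538): z = -59
  (0, 7): z = -63

Feasible with finite optimum z* = -63 at (0, 7).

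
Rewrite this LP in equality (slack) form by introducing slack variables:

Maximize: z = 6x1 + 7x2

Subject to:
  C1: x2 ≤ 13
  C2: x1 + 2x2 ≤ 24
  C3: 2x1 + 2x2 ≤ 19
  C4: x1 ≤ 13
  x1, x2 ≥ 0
max z = 6x1 + 7x2

s.t.
  x2 + s1 = 13
  x1 + 2x2 + s2 = 24
  2x1 + 2x2 + s3 = 19
  x1 + s4 = 13
  x1, x2, s1, s2, s3, s4 ≥ 0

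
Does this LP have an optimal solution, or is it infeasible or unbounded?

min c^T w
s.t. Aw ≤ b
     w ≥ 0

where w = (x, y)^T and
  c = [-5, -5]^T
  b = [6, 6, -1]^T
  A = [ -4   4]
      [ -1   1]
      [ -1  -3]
Feasible point: (0, 1) satisfies every constraint, so the LP is feasible.
Direction d = (1, 0): for each constraint row a, a·d ≤ 0 —
  (-4)(1) + (4)(0) = -4 ≤ 0
  (-1)(1) + (1)(0) = -1 ≤ 0
  (-1)(1) + (-3)(0) = -1 ≤ 0
and d ≥ 0, so (0, 1) + t·d stays feasible for every t ≥ 0. Along this ray z = -5x - 5y changes by -5 per unit t, so z → −∞.

Unbounded: there is a feasible ray along which z → −∞.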